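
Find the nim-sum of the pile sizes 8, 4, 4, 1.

9

Compute the nim-sum pairwise:
8 XOR 4 = 12
12 XOR 4 = 8
8 XOR 1 = 9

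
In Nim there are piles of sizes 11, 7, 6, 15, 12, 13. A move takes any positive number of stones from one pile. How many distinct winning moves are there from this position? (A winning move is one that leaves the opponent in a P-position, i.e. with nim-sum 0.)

Nim-sum: 11 ^ 7 ^ 6 ^ 15 ^ 12 ^ 13 = 4.
The overall nim-sum is X = 4. A pile of size p has a winning move iff p XOR X < p (reduce it to p XOR X).
  11: 11 XOR 4 = 15 ≥ 11 — no move.
  7: 7 XOR 4 = 3 < 7 — winning move (to 3).
  6: 6 XOR 4 = 2 < 6 — winning move (to 2).
  15: 15 XOR 4 = 11 < 15 — winning move (to 11).
  12: 12 XOR 4 = 8 < 12 — winning move (to 8).
  13: 13 XOR 4 = 9 < 13 — winning move (to 9).
That gives 5 winning moves.

5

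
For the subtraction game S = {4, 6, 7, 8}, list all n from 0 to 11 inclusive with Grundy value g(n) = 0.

0, 1, 2, 3

Compute g(0), g(1), … for moves {4, 6, 7, 8}:
g(0) = mex{} = 0
g(1) = mex{} = 0
g(2) = mex{} = 0
g(3) = mex{} = 0
g(4) = mex{0} = 1
g(5) = mex{0} = 1
g(6) = mex{0} = 1
g(7) = mex{0} = 1
g(8) = mex{0,1} = 2
g(9) = mex{0,1} = 2
g(10) = mex{0,1} = 2
g(11) = mex{0,1} = 2
The P-positions (g = 0) in 0..11 are 0, 1, 2, 3.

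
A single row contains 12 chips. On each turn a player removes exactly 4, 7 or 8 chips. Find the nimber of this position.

Grundy values for subtraction set {4, 7, 8}:
k:     0  1  2  3  4  5  6  7  8  9 10 11 12
g(k):  0  0  0  0  1  1  1  1  2  2  2  2  0
So g(12) = 0.

0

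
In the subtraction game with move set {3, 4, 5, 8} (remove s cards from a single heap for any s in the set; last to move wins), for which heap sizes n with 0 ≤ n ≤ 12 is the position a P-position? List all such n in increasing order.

0, 1, 2, 11, 12

Grundy values for subtraction set {3, 4, 5, 8}:
k:     0  1  2  3  4  5  6  7  8  9 10 11 12
g(k):  0  0  0  1  1  1  2  2  2  3  3  0  0
The P-positions (g = 0) in 0..12 are 0, 1, 2, 11, 12.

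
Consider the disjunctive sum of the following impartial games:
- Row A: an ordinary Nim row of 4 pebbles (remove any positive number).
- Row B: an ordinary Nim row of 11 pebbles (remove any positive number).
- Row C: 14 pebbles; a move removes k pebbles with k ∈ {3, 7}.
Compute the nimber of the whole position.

14

Row A is a plain Nim row of size 4, so its Grundy value is 4.
Row B is a plain Nim row of size 11, so its Grundy value is 11.
Grundy values for row C (subtraction set {3, 7}):
k:     0  1  2  3  4  5  6  7  8  9 10 11 12 13 14
g(k):  0  0  0  1  1  1  0  2  2  1  0  0  0  1  1
So g(14) = 1.
The value of a disjunctive sum is the nim-sum of the parts.
Combined value = 4 ⊕ 11 ⊕ 1 = 14.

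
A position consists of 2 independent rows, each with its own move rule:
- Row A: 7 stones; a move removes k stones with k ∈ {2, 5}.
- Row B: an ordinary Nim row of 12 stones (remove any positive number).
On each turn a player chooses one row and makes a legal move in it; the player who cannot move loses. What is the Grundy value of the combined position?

12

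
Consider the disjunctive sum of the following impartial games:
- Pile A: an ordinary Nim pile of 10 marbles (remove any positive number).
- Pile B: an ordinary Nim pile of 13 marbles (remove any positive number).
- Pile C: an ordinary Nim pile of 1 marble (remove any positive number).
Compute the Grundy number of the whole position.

6

Pile A is a plain Nim pile of size 10, so its Grundy value is 10.
Pile B is a plain Nim pile of size 13, so its Grundy value is 13.
Pile C is a plain Nim pile of size 1, so its Grundy value is 1.
The value of a disjunctive sum is the nim-sum of the parts.
Combined value = 10 ⊕ 13 ⊕ 1 = 6.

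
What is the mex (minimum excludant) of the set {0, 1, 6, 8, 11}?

The values 0, 1 are all present; 2 is the first non-negative integer missing from the set.

2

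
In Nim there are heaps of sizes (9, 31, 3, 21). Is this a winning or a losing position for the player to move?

Losing position

Compute the nim-sum pairwise:
9 ⊕ 31 = 22
22 ⊕ 3 = 21
21 ⊕ 21 = 0
The nim-sum is 0, so this is a P-position: the player to move is in a losing position under optimal play.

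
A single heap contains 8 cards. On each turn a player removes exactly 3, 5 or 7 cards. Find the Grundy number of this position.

Compute g(0), g(1), … for moves {3, 5, 7}:
g(0) = mex{} = 0
g(1) = mex{} = 0
g(2) = mex{} = 0
g(3) = mex{0} = 1
g(4) = mex{0} = 1
g(5) = mex{0} = 1
g(6) = mex{0,1} = 2
g(7) = mex{0,1} = 2
g(8) = mex{0,1} = 2
So g(8) = 2.

2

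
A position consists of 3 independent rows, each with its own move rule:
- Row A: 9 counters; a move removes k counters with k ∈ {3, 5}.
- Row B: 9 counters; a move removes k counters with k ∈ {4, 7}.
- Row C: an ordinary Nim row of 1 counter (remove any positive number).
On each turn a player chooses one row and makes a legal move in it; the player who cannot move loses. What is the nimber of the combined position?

3

Build the Grundy sequence for row A with g(k) = mex{g(k−s) : s ∈ {3, 5}, s ≤ k}:
k:     0  1  2  3  4  5  6  7  8  9
g(k):  0  0  0  1  1  1  2  2  0  0
So g(9) = 0.
Build the Grundy sequence for row B with g(k) = mex{g(k−s) : s ∈ {4, 7}, s ≤ k}:
k:     0  1  2  3  4  5  6  7  8  9
g(k):  0  0  0  0  1  1  1  1  2  2
So g(9) = 2.
Row C is a plain Nim row of size 1, so its Grundy value is 1.
By the Sprague-Grundy theorem, the Grundy value of a sum of independent games is the XOR of the component values.
Combined value = 0 XOR 2 XOR 1 = 3.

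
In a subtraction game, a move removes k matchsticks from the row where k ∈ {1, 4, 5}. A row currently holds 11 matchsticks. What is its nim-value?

Build the Grundy sequence with g(k) = mex{g(k−s) : s ∈ {1, 4, 5}, s ≤ k}:
k:     0  1  2  3  4  5  6  7  8  9 10 11
g(k):  0  1  0  1  2  3  2  3  0  1  0  1
So g(11) = 1.

1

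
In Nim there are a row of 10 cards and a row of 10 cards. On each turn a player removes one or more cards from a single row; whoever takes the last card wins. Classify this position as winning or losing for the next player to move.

Nim-sum: 10 ^ 10 = 0.
The nim-sum is 0, so this is a P-position: the player to move is in a losing position under optimal play.

Losing position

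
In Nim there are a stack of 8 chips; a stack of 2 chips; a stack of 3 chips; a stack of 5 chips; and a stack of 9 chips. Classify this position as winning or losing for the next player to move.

Winning position

Bitwise XOR of the heap sizes:
  1000  (8)
  0010  (2)
  0011  (3)
  0101  (5)
  1001  (9)
  ----
  0101  (5)
The nim-sum is 5 ≠ 0, so this is an N-position: the player to move can win.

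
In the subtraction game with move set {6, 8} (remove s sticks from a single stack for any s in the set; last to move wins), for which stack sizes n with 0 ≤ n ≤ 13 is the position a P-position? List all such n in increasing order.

0, 1, 2, 3, 4, 5

Grundy values for subtraction set {6, 8}:
k:     0  1  2  3  4  5  6  7  8  9 10 11 12 13
g(k):  0  0  0  0  0  0  1  1  1  1  1  1  2  2
The P-positions (g = 0) in 0..13 are 0, 1, 2, 3, 4, 5.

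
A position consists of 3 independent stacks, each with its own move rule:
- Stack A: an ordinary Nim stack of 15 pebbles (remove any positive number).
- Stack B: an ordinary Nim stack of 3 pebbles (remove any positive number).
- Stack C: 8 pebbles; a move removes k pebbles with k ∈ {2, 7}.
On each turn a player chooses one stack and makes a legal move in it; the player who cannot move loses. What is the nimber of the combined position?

14

Stack A is a plain Nim stack of size 15, so its Grundy value is 15.
Stack B is a plain Nim stack of size 3, so its Grundy value is 3.
For stack C, compute g(0), g(1), … with moves {2, 7}:
g(0) = mex{} = 0
g(1) = mex{} = 0
g(2) = mex{0} = 1
g(3) = mex{0} = 1
g(4) = mex{1} = 0
g(5) = mex{1} = 0
g(6) = mex{0} = 1
g(7) = mex{0} = 1
g(8) = mex{0,1} = 2
So g(8) = 2.
The value of a disjunctive sum is the nim-sum of the parts.
Combined value = 15 ⊕ 3 ⊕ 2 = 14.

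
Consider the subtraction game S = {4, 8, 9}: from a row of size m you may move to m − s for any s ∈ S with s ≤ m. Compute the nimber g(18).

1

Grundy values for subtraction set {4, 8, 9}:
k:     0  1  2  3  4  5  6  7  8  9 10 11 12 13 14 15 16 17 18
g(k):  0  0  0  0  1  1  1  1  2  2  2  2  3  0  0  0  0  1  1
So g(18) = 1.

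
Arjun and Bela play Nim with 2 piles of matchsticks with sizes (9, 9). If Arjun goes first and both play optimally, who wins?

Bela wins

Compute the nim-sum pairwise:
9 ^ 9 = 0
The nim-sum is 0, so this is a P-position: the player to move is in a losing position under optimal play; Arjun is about to move from it and so loses — Bela wins.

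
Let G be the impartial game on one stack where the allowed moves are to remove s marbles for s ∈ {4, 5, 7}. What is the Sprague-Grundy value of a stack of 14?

Grundy values for subtraction set {4, 5, 7}:
k:     0  1  2  3  4  5  6  7  8  9 10 11 12 13 14
g(k):  0  0  0  0  1  1  1  1  2  2  2  0  0  0  0
So g(14) = 0.

0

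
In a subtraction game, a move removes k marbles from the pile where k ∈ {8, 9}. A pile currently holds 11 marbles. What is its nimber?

Build the Grundy sequence with g(k) = mex{g(k−s) : s ∈ {8, 9}, s ≤ k}:
k:     0  1  2  3  4  5  6  7  8  9 10 11
g(k):  0  0  0  0  0  0  0  0  1  1  1  1
So g(11) = 1.

1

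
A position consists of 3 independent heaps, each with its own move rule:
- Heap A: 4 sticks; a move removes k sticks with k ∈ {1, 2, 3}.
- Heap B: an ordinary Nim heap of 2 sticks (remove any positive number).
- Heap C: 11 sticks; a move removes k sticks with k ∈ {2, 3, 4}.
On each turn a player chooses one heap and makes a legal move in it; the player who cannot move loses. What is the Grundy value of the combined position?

0

For heap A, compute g(0), g(1), … with moves {1, 2, 3}:
g(0) = mex{} = 0
g(1) = mex{0} = 1
g(2) = mex{0,1} = 2
g(3) = mex{0,1,2} = 3
g(4) = mex{1,2,3} = 0
So g(4) = 0.
Heap B is a plain Nim heap of size 2, so its Grundy value is 2.
Grundy values for heap C (subtraction set {2, 3, 4}):
k:     0  1  2  3  4  5  6  7  8  9 10 11
g(k):  0  0  1  1  2  2  0  0  1  1  2  2
So g(11) = 2.
By the Sprague-Grundy theorem, the Grundy value of a sum of independent games is the XOR of the component values.
Combined value = 0 XOR 2 XOR 2 = 0.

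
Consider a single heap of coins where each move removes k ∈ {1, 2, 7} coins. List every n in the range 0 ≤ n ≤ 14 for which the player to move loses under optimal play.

0, 3, 6, 9, 12

Grundy values for subtraction set {1, 2, 7}:
k:     0  1  2  3  4  5  6  7  8  9 10 11 12 13 14
g(k):  0  1  2  0  1  2  0  1  2  0  1  2  0  1  2
The P-positions (g = 0) in 0..14 are 0, 3, 6, 9, 12.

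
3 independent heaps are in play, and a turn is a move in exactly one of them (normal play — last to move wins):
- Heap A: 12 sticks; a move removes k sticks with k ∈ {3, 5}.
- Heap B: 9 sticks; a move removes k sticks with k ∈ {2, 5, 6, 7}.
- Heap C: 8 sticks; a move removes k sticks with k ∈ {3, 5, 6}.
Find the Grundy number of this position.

1

Grundy values for heap A (subtraction set {3, 5}):
g(0) = mex{} = 0
g(1) = mex{} = 0
g(2) = mex{} = 0
g(3) = mex{0} = 1
g(4) = mex{0} = 1
g(5) = mex{0} = 1
g(6) = mex{0,1} = 2
g(7) = mex{0,1} = 2
g(8) = mex{1} = 0
g(9) = mex{1,2} = 0
g(10) = mex{1,2} = 0
g(11) = mex{0,2} = 1
g(12) = mex{0,2} = 1
So g(12) = 1.
Grundy values for heap B (subtraction set {2, 5, 6, 7}):
k:     0  1  2  3  4  5  6  7  8  9
g(k):  0  0  1  1  0  2  1  3  2  2
So g(9) = 2.
For heap C, compute g(0), g(1), … with moves {3, 5, 6}:
g(0) = mex{} = 0
g(1) = mex{} = 0
g(2) = mex{} = 0
g(3) = mex{0} = 1
g(4) = mex{0} = 1
g(5) = mex{0} = 1
g(6) = mex{0,1} = 2
g(7) = mex{0,1} = 2
g(8) = mex{0,1} = 2
So g(8) = 2.
The value of a disjunctive sum is the nim-sum of the parts.
Combined value = 1 ⊕ 2 ⊕ 2 = 1.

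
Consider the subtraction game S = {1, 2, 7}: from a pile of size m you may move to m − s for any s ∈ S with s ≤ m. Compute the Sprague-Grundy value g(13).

Grundy values for subtraction set {1, 2, 7}:
k:     0  1  2  3  4  5  6  7  8  9 10 11 12 13
g(k):  0  1  2  0  1  2  0  1  2  0  1  2  0  1
So g(13) = 1.

1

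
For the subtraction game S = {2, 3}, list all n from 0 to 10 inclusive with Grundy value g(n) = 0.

0, 1, 5, 6, 10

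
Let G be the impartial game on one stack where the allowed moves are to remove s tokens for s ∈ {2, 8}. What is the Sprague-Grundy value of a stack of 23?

1

Build the Grundy sequence with g(k) = mex{g(k−s) : s ∈ {2, 8}, s ≤ k}:
k:     0  1  2  3  4  5  6  7  8  9 10 11 12 13 14 15 16 17 18 19 20 21 22 23
g(k):  0  0  1  1  0  0  1  1  2  2  0  0  1  1  0  0  1  1  2  2  0  0  1  1
So g(23) = 1.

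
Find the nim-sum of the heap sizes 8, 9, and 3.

2

Bitwise XOR of the heap sizes:
  1000  (8)
  1001  (9)
  0011  (3)
  ----
  0010  (2)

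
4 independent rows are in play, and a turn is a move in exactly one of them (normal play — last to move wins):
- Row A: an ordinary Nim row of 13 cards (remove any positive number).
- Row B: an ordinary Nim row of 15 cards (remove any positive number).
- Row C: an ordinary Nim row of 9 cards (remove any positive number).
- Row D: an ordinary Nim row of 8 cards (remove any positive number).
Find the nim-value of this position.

3

Row A is a plain Nim row of size 13, so its Grundy value is 13.
Row B is a plain Nim row of size 15, so its Grundy value is 15.
Row C is a plain Nim row of size 9, so its Grundy value is 9.
Row D is a plain Nim row of size 8, so its Grundy value is 8.
By the Sprague-Grundy theorem, the Grundy value of a sum of independent games is the XOR of the component values.
Combined value = 13 ⊕ 15 ⊕ 9 ⊕ 8 = 3.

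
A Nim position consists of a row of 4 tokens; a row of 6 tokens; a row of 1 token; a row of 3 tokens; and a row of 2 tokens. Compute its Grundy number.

In binary:
  100  (4)
  110  (6)
  001  (1)
  011  (3)
  010  (2)
  ---
  010  (2)

2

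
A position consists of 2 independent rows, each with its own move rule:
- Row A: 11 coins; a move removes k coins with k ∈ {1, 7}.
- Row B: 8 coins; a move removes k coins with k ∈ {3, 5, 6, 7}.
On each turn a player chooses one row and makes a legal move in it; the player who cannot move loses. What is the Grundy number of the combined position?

3

For row A, compute g(0), g(1), … with moves {1, 7}:
k:     0  1  2  3  4  5  6  7  8  9 10 11
g(k):  0  1  0  1  0  1  0  1  0  1  0  1
So g(11) = 1.
For row B, compute g(0), g(1), … with moves {3, 5, 6, 7}:
k:     0  1  2  3  4  5  6  7  8
g(k):  0  0  0  1  1  1  2  2  2
So g(8) = 2.
The value of a disjunctive sum is the nim-sum of the parts.
Combined value = 1 XOR 2 = 3.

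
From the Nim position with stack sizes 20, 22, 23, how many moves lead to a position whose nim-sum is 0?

3

Compute the nim-sum pairwise:
20 XOR 22 = 2
2 XOR 23 = 21
The overall nim-sum is X = 21. A stack of size p has a winning move iff p XOR X < p (reduce it to p XOR X).
  20: 20 XOR 21 = 1 < 20 — winning move (to 1).
  22: 22 XOR 21 = 3 < 22 — winning move (to 3).
  23: 23 XOR 21 = 2 < 23 — winning move (to 2).
That gives 3 winning moves.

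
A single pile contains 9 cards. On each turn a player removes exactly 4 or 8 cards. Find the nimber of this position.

2

Grundy values for subtraction set {4, 8}:
k:     0  1  2  3  4  5  6  7  8  9
g(k):  0  0  0  0  1  1  1  1  2  2
So g(9) = 2.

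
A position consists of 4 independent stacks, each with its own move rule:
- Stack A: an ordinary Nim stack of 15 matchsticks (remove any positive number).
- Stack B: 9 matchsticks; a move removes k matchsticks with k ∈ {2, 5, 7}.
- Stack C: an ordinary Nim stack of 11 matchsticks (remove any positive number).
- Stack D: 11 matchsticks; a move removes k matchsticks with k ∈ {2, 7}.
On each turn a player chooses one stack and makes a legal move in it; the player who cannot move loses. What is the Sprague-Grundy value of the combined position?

7

Stack A is a plain Nim stack of size 15, so its Grundy value is 15.
Build the Grundy sequence for stack B with g(k) = mex{g(k−s) : s ∈ {2, 5, 7}, s ≤ k}:
k:     0  1  2  3  4  5  6  7  8  9
g(k):  0  0  1  1  0  2  1  3  2  2
So g(9) = 2.
Stack C is a plain Nim stack of size 11, so its Grundy value is 11.
Build the Grundy sequence for stack D with g(k) = mex{g(k−s) : s ∈ {2, 7}, s ≤ k}:
k:     0  1  2  3  4  5  6  7  8  9 10 11
g(k):  0  0  1  1  0  0  1  1  2  0  0  1
So g(11) = 1.
The value of a disjunctive sum is the nim-sum of the parts.
Combined value = 15 XOR 2 XOR 11 XOR 1 = 7.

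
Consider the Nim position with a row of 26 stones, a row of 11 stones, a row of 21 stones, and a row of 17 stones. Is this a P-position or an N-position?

N-position

Bitwise XOR of the heap sizes:
  11010  (26)
  01011  (11)
  10101  (21)
  10001  (17)
  -----
  10101  (21)
The nim-sum is 21 ≠ 0, so this is an N-position: the player to move can win.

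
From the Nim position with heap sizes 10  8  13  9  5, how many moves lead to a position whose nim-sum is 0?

In binary:
  1010  (10)
  1000  (8)
  1101  (13)
  1001  (9)
  0101  (5)
  ----
  0011  (3)
The overall nim-sum is X = 3. A heap of size p has a winning move iff p XOR X < p (reduce it to p XOR X).
  10: 10 XOR 3 = 9 < 10 — winning move (to 9).
  8: 8 XOR 3 = 11 ≥ 8 — no move.
  13: 13 XOR 3 = 14 ≥ 13 — no move.
  9: 9 XOR 3 = 10 ≥ 9 — no move.
  5: 5 XOR 3 = 6 ≥ 5 — no move.
That gives 1 winning move.

1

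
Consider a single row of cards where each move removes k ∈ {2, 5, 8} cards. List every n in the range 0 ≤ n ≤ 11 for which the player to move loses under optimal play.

Compute g(0), g(1), … for moves {2, 5, 8}:
g(0) = mex{} = 0
g(1) = mex{} = 0
g(2) = mex{0} = 1
g(3) = mex{0} = 1
g(4) = mex{1} = 0
g(5) = mex{0,1} = 2
g(6) = mex{0} = 1
g(7) = mex{1,2} = 0
g(8) = mex{0,1} = 2
g(9) = mex{0} = 1
g(10) = mex{1,2} = 0
g(11) = mex{1} = 0
The P-positions (g = 0) in 0..11 are 0, 1, 4, 7, 10, 11.

0, 1, 4, 7, 10, 11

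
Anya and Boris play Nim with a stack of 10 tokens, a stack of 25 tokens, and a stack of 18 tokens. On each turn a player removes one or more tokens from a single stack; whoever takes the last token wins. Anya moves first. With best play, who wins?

Nim-sum: 10 ⊕ 25 ⊕ 18 = 1.
The nim-sum is 1 ≠ 0, so this is an N-position: the player to move can win; Anya has a winning move.

Anya wins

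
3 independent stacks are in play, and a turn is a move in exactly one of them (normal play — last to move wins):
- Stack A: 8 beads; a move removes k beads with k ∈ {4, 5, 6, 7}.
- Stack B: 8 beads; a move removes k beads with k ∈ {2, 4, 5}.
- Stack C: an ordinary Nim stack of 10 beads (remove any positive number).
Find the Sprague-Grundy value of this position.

Grundy values for stack A (subtraction set {4, 5, 6, 7}):
k:     0  1  2  3  4  5  6  7  8
g(k):  0  0  0  0  1  1  1  1  2
So g(8) = 2.
Grundy values for stack B (subtraction set {2, 4, 5}):
g(0) = mex{} = 0
g(1) = mex{} = 0
g(2) = mex{0} = 1
g(3) = mex{0} = 1
g(4) = mex{0,1} = 2
g(5) = mex{0,1} = 2
g(6) = mex{0,1,2} = 3
g(7) = mex{1,2} = 0
g(8) = mex{1,2,3} = 0
So g(8) = 0.
Stack C is a plain Nim stack of size 10, so its Grundy value is 10.
By the Sprague-Grundy theorem, the Grundy value of a sum of independent games is the XOR of the component values.
Combined value = 2 XOR 0 XOR 10 = 8.

8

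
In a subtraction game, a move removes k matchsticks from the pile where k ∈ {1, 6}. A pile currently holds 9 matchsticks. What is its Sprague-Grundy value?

0

Build the Grundy sequence with g(k) = mex{g(k−s) : s ∈ {1, 6}, s ≤ k}:
g(0) = mex{} = 0
g(1) = mex{0} = 1
g(2) = mex{1} = 0
g(3) = mex{0} = 1
g(4) = mex{1} = 0
g(5) = mex{0} = 1
g(6) = mex{0,1} = 2
g(7) = mex{1,2} = 0
g(8) = mex{0} = 1
g(9) = mex{1} = 0
So g(9) = 0.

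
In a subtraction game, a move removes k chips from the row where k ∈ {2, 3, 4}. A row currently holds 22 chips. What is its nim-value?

Compute g(0), g(1), … for moves {2, 3, 4}:
k:     0  1  2  3  4  5  6  7  8  9 10 11 12 13 14 15 16 17 18 19 20 21 22
g(k):  0  0  1  1  2  2  0  0  1  1  2  2  0  0  1  1  2  2  0  0  1  1  2
So g(22) = 2.

2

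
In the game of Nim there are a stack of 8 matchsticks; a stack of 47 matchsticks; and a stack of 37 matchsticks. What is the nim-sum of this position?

2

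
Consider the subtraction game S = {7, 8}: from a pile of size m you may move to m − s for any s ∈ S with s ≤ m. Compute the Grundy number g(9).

1

Build the Grundy sequence with g(k) = mex{g(k−s) : s ∈ {7, 8}, s ≤ k}:
g(0) = mex{} = 0
g(1) = mex{} = 0
g(2) = mex{} = 0
g(3) = mex{} = 0
g(4) = mex{} = 0
g(5) = mex{} = 0
g(6) = mex{} = 0
g(7) = mex{0} = 1
g(8) = mex{0} = 1
g(9) = mex{0} = 1
So g(9) = 1.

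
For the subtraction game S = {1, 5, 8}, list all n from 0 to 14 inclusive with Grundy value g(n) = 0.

0, 2, 4, 6, 13

Grundy values for subtraction set {1, 5, 8}:
g(0) = mex{} = 0
g(1) = mex{0} = 1
g(2) = mex{1} = 0
g(3) = mex{0} = 1
g(4) = mex{1} = 0
g(5) = mex{0} = 1
g(6) = mex{1} = 0
g(7) = mex{0} = 1
g(8) = mex{0,1} = 2
g(9) = mex{0,1,2} = 3
g(10) = mex{0,1,3} = 2
g(11) = mex{0,1,2} = 3
g(12) = mex{0,1,3} = 2
g(13) = mex{1,2} = 0
g(14) = mex{0,3} = 1
The P-positions (g = 0) in 0..14 are 0, 2, 4, 6, 13.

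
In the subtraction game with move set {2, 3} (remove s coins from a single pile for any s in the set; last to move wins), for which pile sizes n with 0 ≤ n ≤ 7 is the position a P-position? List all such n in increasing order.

Grundy values for subtraction set {2, 3}:
k:     0  1  2  3  4  5  6  7
g(k):  0  0  1  1  2  0  0  1
The P-positions (g = 0) in 0..7 are 0, 1, 5, 6.

0, 1, 5, 6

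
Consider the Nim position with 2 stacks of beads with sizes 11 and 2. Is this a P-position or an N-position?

N-position

In binary:
  1011  (11)
  0010  (2)
  ----
  1001  (9)
The nim-sum is 9 ≠ 0, so this is an N-position: the player to move can win.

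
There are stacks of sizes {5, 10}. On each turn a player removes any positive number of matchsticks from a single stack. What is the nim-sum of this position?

Compute the nim-sum pairwise:
5 ^ 10 = 15

15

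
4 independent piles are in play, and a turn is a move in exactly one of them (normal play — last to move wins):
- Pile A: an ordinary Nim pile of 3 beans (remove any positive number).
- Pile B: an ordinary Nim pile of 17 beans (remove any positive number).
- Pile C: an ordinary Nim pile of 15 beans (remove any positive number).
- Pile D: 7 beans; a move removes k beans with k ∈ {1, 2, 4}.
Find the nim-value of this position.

Pile A is a plain Nim pile of size 3, so its Grundy value is 3.
Pile B is a plain Nim pile of size 17, so its Grundy value is 17.
Pile C is a plain Nim pile of size 15, so its Grundy value is 15.
For pile D, compute g(0), g(1), … with moves {1, 2, 4}:
g(0) = mex{} = 0
g(1) = mex{0} = 1
g(2) = mex{0,1} = 2
g(3) = mex{1,2} = 0
g(4) = mex{0,2} = 1
g(5) = mex{0,1} = 2
g(6) = mex{1,2} = 0
g(7) = mex{0,2} = 1
So g(7) = 1.
By the Sprague-Grundy theorem, the Grundy value of a sum of independent games is the XOR of the component values.
Combined value = 3 XOR 17 XOR 15 XOR 1 = 28.

28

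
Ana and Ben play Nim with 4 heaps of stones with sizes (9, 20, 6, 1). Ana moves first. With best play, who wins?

Ana wins

Write each in binary and XOR column by column:
  01001  (9)
  10100  (20)
  00110  (6)
  00001  (1)
  -----
  11010  (26)
The nim-sum is 26 ≠ 0, so this is an N-position: the player to move can win; Ana has a winning move.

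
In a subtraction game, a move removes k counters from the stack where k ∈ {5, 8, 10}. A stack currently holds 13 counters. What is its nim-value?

2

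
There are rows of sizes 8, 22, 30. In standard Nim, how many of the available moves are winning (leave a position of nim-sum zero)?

Write each in binary and XOR column by column:
  01000  (8)
  10110  (22)
  11110  (30)
  -----
  00000  (0)
The nim-sum is already 0, so every move leaves a nonzero nim-sum — there are no winning moves.

0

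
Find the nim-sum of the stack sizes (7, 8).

Nim-sum: 7 ^ 8 = 15.

15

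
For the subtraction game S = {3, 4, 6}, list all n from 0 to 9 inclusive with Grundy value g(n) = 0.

0, 1, 2, 9

Compute g(0), g(1), … for moves {3, 4, 6}:
k:     0  1  2  3  4  5  6  7  8  9
g(k):  0  0  0  1  1  1  2  2  2  0
The P-positions (g = 0) in 0..9 are 0, 1, 2, 9.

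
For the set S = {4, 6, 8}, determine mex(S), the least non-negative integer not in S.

0 is not in the set, so the mex is 0.

0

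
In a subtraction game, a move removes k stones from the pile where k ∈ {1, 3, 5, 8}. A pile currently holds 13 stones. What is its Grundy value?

0

Compute g(0), g(1), … for moves {1, 3, 5, 8}:
g(0) = mex{} = 0
g(1) = mex{0} = 1
g(2) = mex{1} = 0
g(3) = mex{0} = 1
g(4) = mex{1} = 0
g(5) = mex{0} = 1
g(6) = mex{1} = 0
g(7) = mex{0} = 1
g(8) = mex{0,1} = 2
g(9) = mex{0,1,2} = 3
g(10) = mex{0,1,3} = 2
g(11) = mex{0,1,2} = 3
g(12) = mex{0,1,3} = 2
g(13) = mex{1,2} = 0
So g(13) = 0.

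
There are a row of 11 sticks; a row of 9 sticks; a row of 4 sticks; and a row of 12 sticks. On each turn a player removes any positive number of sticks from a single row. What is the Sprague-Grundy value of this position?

10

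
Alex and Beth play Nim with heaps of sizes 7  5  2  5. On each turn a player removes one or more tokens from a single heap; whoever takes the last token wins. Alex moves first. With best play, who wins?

Alex wins

Bitwise XOR of the heap sizes:
  111  (7)
  101  (5)
  010  (2)
  101  (5)
  ---
  101  (5)
The nim-sum is 5 ≠ 0, so this is an N-position: the player to move can win; Alex has a winning move.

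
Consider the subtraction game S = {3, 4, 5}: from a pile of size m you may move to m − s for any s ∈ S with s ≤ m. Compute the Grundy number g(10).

0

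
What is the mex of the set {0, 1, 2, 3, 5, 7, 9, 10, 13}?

4

The values 0, 1, 2, 3 are all present; 4 is the first non-negative integer missing from the set.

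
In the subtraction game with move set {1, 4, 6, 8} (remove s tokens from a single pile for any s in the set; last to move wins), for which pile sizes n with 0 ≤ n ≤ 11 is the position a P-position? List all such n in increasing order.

0, 2, 5, 7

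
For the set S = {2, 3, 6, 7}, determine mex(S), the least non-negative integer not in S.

0 is not in the set, so the mex is 0.

0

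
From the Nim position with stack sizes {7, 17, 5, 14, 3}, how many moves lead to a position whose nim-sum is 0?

Nim-sum: 7 ⊕ 17 ⊕ 5 ⊕ 14 ⊕ 3 = 30.
The overall nim-sum is X = 30. A stack of size p has a winning move iff p XOR X < p (reduce it to p XOR X).
  7: 7 XOR 30 = 25 ≥ 7 — no move.
  17: 17 XOR 30 = 15 < 17 — winning move (to 15).
  5: 5 XOR 30 = 27 ≥ 5 — no move.
  14: 14 XOR 30 = 16 ≥ 14 — no move.
  3: 3 XOR 30 = 29 ≥ 3 — no move.
That gives 1 winning move.

1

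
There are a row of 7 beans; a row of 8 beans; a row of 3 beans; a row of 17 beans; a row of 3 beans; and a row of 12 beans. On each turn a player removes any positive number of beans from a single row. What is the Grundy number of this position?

18

In binary:
  00111  (7)
  01000  (8)
  00011  (3)
  10001  (17)
  00011  (3)
  01100  (12)
  -----
  10010  (18)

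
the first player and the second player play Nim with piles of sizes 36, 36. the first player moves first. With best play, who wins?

the second player wins

Nim-sum: 36 XOR 36 = 0.
The nim-sum is 0, so this is a P-position: the player to move is in a losing position under optimal play; the first player is about to move from it and so loses — the second player wins.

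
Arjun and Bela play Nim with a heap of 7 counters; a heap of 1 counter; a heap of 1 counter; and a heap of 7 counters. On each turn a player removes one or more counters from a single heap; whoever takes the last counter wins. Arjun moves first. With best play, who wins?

Write each in binary and XOR column by column:
  111  (7)
  001  (1)
  001  (1)
  111  (7)
  ---
  000  (0)
The nim-sum is 0, so this is a P-position: the player to move is in a losing position under optimal play; Arjun is about to move from it and so loses — Bela wins.

Bela wins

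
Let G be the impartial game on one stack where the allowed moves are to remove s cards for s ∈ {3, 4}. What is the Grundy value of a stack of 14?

0

Grundy values for subtraction set {3, 4}:
g(0) = mex{} = 0
g(1) = mex{} = 0
g(2) = mex{} = 0
g(3) = mex{0} = 1
g(4) = mex{0} = 1
g(5) = mex{0} = 1
g(6) = mex{0,1} = 2
g(7) = mex{1} = 0
g(8) = mex{1} = 0
g(9) = mex{1,2} = 0
g(10) = mex{0,2} = 1
g(11) = mex{0} = 1
g(12) = mex{0} = 1
g(13) = mex{0,1} = 2
g(14) = mex{1} = 0
So g(14) = 0.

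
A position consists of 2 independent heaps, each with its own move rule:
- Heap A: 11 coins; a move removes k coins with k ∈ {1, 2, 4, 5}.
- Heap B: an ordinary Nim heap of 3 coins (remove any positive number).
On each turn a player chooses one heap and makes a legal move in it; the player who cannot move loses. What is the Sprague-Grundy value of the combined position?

1

Grundy values for heap A (subtraction set {1, 2, 4, 5}):
g(0) = mex{} = 0
g(1) = mex{0} = 1
g(2) = mex{0,1} = 2
g(3) = mex{1,2} = 0
g(4) = mex{0,2} = 1
g(5) = mex{0,1} = 2
g(6) = mex{1,2} = 0
g(7) = mex{0,2} = 1
g(8) = mex{0,1} = 2
g(9) = mex{1,2} = 0
g(10) = mex{0,2} = 1
g(11) = mex{0,1} = 2
So g(11) = 2.
Heap B is a plain Nim heap of size 3, so its Grundy value is 3.
The value of a disjunctive sum is the nim-sum of the parts.
Combined value = 2 XOR 3 = 1.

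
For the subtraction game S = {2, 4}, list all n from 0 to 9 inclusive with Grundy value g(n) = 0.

0, 1, 6, 7

Compute g(0), g(1), … for moves {2, 4}:
k:     0  1  2  3  4  5  6  7  8  9
g(k):  0  0  1  1  2  2  0  0  1  1
The P-positions (g = 0) in 0..9 are 0, 1, 6, 7.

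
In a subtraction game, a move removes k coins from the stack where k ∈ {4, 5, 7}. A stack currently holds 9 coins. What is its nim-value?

Build the Grundy sequence with g(k) = mex{g(k−s) : s ∈ {4, 5, 7}, s ≤ k}:
k:     0  1  2  3  4  5  6  7  8  9
g(k):  0  0  0  0  1  1  1  1  2  2
So g(9) = 2.

2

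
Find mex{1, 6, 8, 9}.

0 is not in the set, so the mex is 0.

0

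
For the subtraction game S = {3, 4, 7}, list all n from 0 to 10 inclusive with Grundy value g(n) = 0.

0, 1, 2, 10

Compute g(0), g(1), … for moves {3, 4, 7}:
g(0) = mex{} = 0
g(1) = mex{} = 0
g(2) = mex{} = 0
g(3) = mex{0} = 1
g(4) = mex{0} = 1
g(5) = mex{0} = 1
g(6) = mex{0,1} = 2
g(7) = mex{0,1} = 2
g(8) = mex{0,1} = 2
g(9) = mex{0,1,2} = 3
g(10) = mex{1,2} = 0
The P-positions (g = 0) in 0..10 are 0, 1, 2, 10.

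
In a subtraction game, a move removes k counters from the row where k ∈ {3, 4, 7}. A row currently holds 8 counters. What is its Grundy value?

Compute g(0), g(1), … for moves {3, 4, 7}:
g(0) = mex{} = 0
g(1) = mex{} = 0
g(2) = mex{} = 0
g(3) = mex{0} = 1
g(4) = mex{0} = 1
g(5) = mex{0} = 1
g(6) = mex{0,1} = 2
g(7) = mex{0,1} = 2
g(8) = mex{0,1} = 2
So g(8) = 2.

2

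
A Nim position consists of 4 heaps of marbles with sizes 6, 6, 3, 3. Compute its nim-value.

Nim-sum: 6 ^ 6 ^ 3 ^ 3 = 0.

0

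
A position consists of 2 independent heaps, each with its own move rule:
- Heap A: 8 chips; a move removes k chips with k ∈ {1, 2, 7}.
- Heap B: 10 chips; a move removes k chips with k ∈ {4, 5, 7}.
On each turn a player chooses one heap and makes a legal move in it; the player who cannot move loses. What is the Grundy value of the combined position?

0

For heap A, compute g(0), g(1), … with moves {1, 2, 7}:
k:     0  1  2  3  4  5  6  7  8
g(k):  0  1  2  0  1  2  0  1  2
So g(8) = 2.
For heap B, compute g(0), g(1), … with moves {4, 5, 7}:
k:     0  1  2  3  4  5  6  7  8  9 10
g(k):  0  0  0  0  1  1  1  1  2  2  2
So g(10) = 2.
The value of a disjunctive sum is the nim-sum of the parts.
Combined value = 2 ⊕ 2 = 0.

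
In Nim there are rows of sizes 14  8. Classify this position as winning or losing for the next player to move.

Compute the nim-sum pairwise:
14 ⊕ 8 = 6
The nim-sum is 6 ≠ 0, so this is an N-position: the player to move can win.

Winning position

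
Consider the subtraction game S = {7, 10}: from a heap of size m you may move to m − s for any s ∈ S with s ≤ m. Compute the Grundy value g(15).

2

Compute g(0), g(1), … for moves {7, 10}:
k:     0  1  2  3  4  5  6  7  8  9 10 11 12 13 14 15
g(k):  0  0  0  0  0  0  0  1  1  1  1  1  1  1  2  2
So g(15) = 2.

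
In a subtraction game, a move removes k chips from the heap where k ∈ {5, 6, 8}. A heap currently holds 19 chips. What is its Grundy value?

1

Build the Grundy sequence with g(k) = mex{g(k−s) : s ∈ {5, 6, 8}, s ≤ k}:
k:     0  1  2  3  4  5  6  7  8  9 10 11 12 13 14 15 16 17 18 19
g(k):  0  0  0  0  0  1  1  1  1  1  2  2  2  0  0  0  0  0  1  1
So g(19) = 1.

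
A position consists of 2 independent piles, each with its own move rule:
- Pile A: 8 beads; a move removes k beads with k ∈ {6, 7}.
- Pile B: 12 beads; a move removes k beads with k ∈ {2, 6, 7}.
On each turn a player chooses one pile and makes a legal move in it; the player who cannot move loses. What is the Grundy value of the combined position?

3

Build the Grundy sequence for pile A with g(k) = mex{g(k−s) : s ∈ {6, 7}, s ≤ k}:
k:     0  1  2  3  4  5  6  7  8
g(k):  0  0  0  0  0  0  1  1  1
So g(8) = 1.
Build the Grundy sequence for pile B with g(k) = mex{g(k−s) : s ∈ {2, 6, 7}, s ≤ k}:
k:     0  1  2  3  4  5  6  7  8  9 10 11 12
g(k):  0  0  1  1  0  0  1  1  2  0  3  1  2
So g(12) = 2.
The value of a disjunctive sum is the nim-sum of the parts.
Combined value = 1 ⊕ 2 = 3.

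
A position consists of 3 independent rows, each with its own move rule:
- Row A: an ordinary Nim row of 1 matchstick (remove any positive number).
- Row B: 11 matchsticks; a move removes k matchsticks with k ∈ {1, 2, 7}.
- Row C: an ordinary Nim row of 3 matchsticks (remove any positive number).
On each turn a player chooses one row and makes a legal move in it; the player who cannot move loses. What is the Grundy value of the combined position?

Row A is a plain Nim row of size 1, so its Grundy value is 1.
Grundy values for row B (subtraction set {1, 2, 7}):
g(0) = mex{} = 0
g(1) = mex{0} = 1
g(2) = mex{0,1} = 2
g(3) = mex{1,2} = 0
g(4) = mex{0,2} = 1
g(5) = mex{0,1} = 2
g(6) = mex{1,2} = 0
g(7) = mex{0,2} = 1
g(8) = mex{0,1} = 2
g(9) = mex{1,2} = 0
g(10) = mex{0,2} = 1
g(11) = mex{0,1} = 2
So g(11) = 2.
Row C is a plain Nim row of size 3, so its Grundy value is 3.
By the Sprague-Grundy theorem, the Grundy value of a sum of independent games is the XOR of the component values.
Combined value = 1 ⊕ 2 ⊕ 3 = 0.

0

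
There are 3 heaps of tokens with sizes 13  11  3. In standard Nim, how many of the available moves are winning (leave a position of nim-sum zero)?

Compute the nim-sum pairwise:
13 ^ 11 = 6
6 ^ 3 = 5
The overall nim-sum is X = 5. A heap of size p has a winning move iff p XOR X < p (reduce it to p XOR X).
  13: 13 XOR 5 = 8 < 13 — winning move (to 8).
  11: 11 XOR 5 = 14 ≥ 11 — no move.
  3: 3 XOR 5 = 6 ≥ 3 — no move.
That gives 1 winning move.

1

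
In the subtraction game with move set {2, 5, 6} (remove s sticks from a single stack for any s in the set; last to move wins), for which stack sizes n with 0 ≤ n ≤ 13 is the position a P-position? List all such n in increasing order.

Build the Grundy sequence with g(k) = mex{g(k−s) : s ∈ {2, 5, 6}, s ≤ k}:
k:     0  1  2  3  4  5  6  7  8  9 10 11 12 13
g(k):  0  0  1  1  0  2  1  3  0  2  1  0  0  1
The P-positions (g = 0) in 0..13 are 0, 1, 4, 8, 11, 12.

0, 1, 4, 8, 11, 12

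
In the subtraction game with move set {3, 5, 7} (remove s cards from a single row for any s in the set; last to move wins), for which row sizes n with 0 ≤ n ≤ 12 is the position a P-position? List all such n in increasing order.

Build the Grundy sequence with g(k) = mex{g(k−s) : s ∈ {3, 5, 7}, s ≤ k}:
g(0) = mex{} = 0
g(1) = mex{} = 0
g(2) = mex{} = 0
g(3) = mex{0} = 1
g(4) = mex{0} = 1
g(5) = mex{0} = 1
g(6) = mex{0,1} = 2
g(7) = mex{0,1} = 2
g(8) = mex{0,1} = 2
g(9) = mex{0,1,2} = 3
g(10) = mex{1,2} = 0
g(11) = mex{1,2} = 0
g(12) = mex{1,2,3} = 0
The P-positions (g = 0) in 0..12 are 0, 1, 2, 10, 11, 12.

0, 1, 2, 10, 11, 12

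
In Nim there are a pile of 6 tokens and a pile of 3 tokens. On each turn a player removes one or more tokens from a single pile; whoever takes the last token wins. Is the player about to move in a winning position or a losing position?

Nim-sum: 6 ^ 3 = 5.
The nim-sum is 5 ≠ 0, so this is an N-position: the player to move can win.

Winning position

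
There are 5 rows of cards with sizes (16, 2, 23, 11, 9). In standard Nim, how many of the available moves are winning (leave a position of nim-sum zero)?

Compute the nim-sum pairwise:
16 ^ 2 = 18
18 ^ 23 = 5
5 ^ 11 = 14
14 ^ 9 = 7
The overall nim-sum is X = 7. A row of size p has a winning move iff p XOR X < p (reduce it to p XOR X).
  16: 16 XOR 7 = 23 ≥ 16 — no move.
  2: 2 XOR 7 = 5 ≥ 2 — no move.
  23: 23 XOR 7 = 16 < 23 — winning move (to 16).
  11: 11 XOR 7 = 12 ≥ 11 — no move.
  9: 9 XOR 7 = 14 ≥ 9 — no move.
That gives 1 winning move.

1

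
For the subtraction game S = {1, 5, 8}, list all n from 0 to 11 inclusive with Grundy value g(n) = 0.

0, 2, 4, 6

Build the Grundy sequence with g(k) = mex{g(k−s) : s ∈ {1, 5, 8}, s ≤ k}:
k:     0  1  2  3  4  5  6  7  8  9 10 11
g(k):  0  1  0  1  0  1  0  1  2  3  2  3
The P-positions (g = 0) in 0..11 are 0, 2, 4, 6.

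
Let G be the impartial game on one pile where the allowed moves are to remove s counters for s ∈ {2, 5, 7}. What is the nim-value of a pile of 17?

2

Build the Grundy sequence with g(k) = mex{g(k−s) : s ∈ {2, 5, 7}, s ≤ k}:
k:     0  1  2  3  4  5  6  7  8  9 10 11 12 13 14 15 16 17
g(k):  0  0  1  1  0  2  1  3  2  2  0  3  1  0  0  1  1  2
So g(17) = 2.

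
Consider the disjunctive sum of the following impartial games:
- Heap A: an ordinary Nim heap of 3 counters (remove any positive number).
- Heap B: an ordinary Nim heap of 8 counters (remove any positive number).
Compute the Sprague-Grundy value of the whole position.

11

Heap A is a plain Nim heap of size 3, so its Grundy value is 3.
Heap B is a plain Nim heap of size 8, so its Grundy value is 8.
By the Sprague-Grundy theorem, the Grundy value of a sum of independent games is the XOR of the component values.
Combined value = 3 XOR 8 = 11.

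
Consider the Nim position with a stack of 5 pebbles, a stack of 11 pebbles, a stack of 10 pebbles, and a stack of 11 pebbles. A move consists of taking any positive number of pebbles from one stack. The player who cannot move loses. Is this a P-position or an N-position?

Compute the nim-sum pairwise:
5 XOR 11 = 14
14 XOR 10 = 4
4 XOR 11 = 15
The nim-sum is 15 ≠ 0, so this is an N-position: the player to move can win.

N-position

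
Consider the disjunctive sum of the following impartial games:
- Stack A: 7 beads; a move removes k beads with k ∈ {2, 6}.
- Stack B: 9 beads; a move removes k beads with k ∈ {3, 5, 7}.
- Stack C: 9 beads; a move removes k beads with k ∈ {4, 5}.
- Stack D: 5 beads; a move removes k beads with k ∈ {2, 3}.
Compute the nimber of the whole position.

2

Build the Grundy sequence for stack A with g(k) = mex{g(k−s) : s ∈ {2, 6}, s ≤ k}:
g(0) = mex{} = 0
g(1) = mex{} = 0
g(2) = mex{0} = 1
g(3) = mex{0} = 1
g(4) = mex{1} = 0
g(5) = mex{1} = 0
g(6) = mex{0} = 1
g(7) = mex{0} = 1
So g(7) = 1.
Grundy values for stack B (subtraction set {3, 5, 7}):
g(0) = mex{} = 0
g(1) = mex{} = 0
g(2) = mex{} = 0
g(3) = mex{0} = 1
g(4) = mex{0} = 1
g(5) = mex{0} = 1
g(6) = mex{0,1} = 2
g(7) = mex{0,1} = 2
g(8) = mex{0,1} = 2
g(9) = mex{0,1,2} = 3
So g(9) = 3.
Build the Grundy sequence for stack C with g(k) = mex{g(k−s) : s ∈ {4, 5}, s ≤ k}:
k:     0  1  2  3  4  5  6  7  8  9
g(k):  0  0  0  0  1  1  1  1  2  0
So g(9) = 0.
Grundy values for stack D (subtraction set {2, 3}):
k:     0  1  2  3  4  5
g(k):  0  0  1  1  2  0
So g(5) = 0.
The value of a disjunctive sum is the nim-sum of the parts.
Combined value = 1 XOR 3 XOR 0 XOR 0 = 2.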